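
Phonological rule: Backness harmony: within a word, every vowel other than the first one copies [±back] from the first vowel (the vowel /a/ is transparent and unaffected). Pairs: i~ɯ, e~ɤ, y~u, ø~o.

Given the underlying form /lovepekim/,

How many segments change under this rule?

3

/e/ harmonizes with /o/ ([+back]) → [ɤ]
/e/ harmonizes with /o/ ([+back]) → [ɤ]
/i/ harmonizes with /o/ ([+back]) → [ɯ]
3 segments change.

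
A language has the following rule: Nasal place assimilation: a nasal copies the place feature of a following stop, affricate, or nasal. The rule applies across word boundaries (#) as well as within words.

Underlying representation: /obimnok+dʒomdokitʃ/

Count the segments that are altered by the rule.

/m/ before /n/ (alveolar) → [n]
/m/ before /d/ (alveolar) → [n]
2 segments change.

2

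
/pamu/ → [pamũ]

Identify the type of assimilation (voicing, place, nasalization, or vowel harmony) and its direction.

/u/→[ũ].
Each target copies a feature from the preceding segment, so the direction is progressive.

nasalization, progressive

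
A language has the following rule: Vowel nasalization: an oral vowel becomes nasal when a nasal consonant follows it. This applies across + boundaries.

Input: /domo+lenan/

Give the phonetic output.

/o/ before nasal /m/ → [õ]
/e/ before nasal /n/ → [ẽ]
/a/ before nasal /n/ → [ã]

[dõmo+lẽnãn]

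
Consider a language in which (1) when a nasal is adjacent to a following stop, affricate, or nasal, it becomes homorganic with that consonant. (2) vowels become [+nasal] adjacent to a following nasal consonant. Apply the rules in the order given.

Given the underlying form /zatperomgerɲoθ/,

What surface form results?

[zatperõŋgerɲoθ]

Rule 1: /m/ before /g/ (velar) → [ŋ]
After rule 1: zatperoŋgerɲoθ
Rule 2: /o/ before nasal /ŋ/ → [õ]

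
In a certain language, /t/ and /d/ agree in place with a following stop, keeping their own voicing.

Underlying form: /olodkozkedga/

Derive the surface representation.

/d/ before /k/ (velar) → [g]
/d/ before /g/ (velar) → [g]

[ologkozkegga]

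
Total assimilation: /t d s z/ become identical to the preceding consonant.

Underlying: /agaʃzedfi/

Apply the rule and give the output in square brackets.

[agaʃʃedfi]

/z/ after /ʃ/ → [ʃ] (total assimilation)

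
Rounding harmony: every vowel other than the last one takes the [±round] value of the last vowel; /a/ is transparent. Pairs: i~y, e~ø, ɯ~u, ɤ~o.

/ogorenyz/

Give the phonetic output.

[ogorønyz]

/e/ harmonizes with /y/ ([+round]) → [ø]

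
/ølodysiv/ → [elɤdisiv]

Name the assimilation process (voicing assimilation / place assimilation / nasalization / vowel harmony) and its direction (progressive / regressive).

vowel harmony, regressive

/ø/→[e] /o/→[ɤ] /y/→[i].
Vowels agree with the last vowel, so the harmony is regressive.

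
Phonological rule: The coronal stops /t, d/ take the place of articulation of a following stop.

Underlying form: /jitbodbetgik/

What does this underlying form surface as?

/t/ before /b/ (labial) → [p]
/d/ before /b/ (labial) → [b]
/t/ before /g/ (velar) → [k]

[jipbobbekgik]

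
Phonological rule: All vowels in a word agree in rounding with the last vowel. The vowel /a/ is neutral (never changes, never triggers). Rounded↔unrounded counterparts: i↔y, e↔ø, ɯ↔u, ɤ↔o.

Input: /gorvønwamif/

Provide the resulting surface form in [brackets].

[gɤrvenwamif]

/o/ harmonizes with /i/ ([-round]) → [ɤ]
/ø/ harmonizes with /i/ ([-round]) → [e]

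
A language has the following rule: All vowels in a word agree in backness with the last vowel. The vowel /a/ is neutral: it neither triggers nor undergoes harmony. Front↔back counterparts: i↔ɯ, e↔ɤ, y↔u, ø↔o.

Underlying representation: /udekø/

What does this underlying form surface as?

[ydekø]

/u/ harmonizes with /ø/ ([-back]) → [y]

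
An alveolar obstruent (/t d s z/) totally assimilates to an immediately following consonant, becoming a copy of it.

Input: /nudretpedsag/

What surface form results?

/d/ before /r/ → [r] (total assimilation)
/t/ before /p/ → [p] (total assimilation)
/d/ before /s/ → [s] (total assimilation)

[nurreppessag]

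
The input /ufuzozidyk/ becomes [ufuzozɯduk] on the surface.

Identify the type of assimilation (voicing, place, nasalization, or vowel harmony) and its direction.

/i/→[ɯ] /y/→[u].
Vowels agree with the first vowel, so the harmony is progressive.

vowel harmony, progressive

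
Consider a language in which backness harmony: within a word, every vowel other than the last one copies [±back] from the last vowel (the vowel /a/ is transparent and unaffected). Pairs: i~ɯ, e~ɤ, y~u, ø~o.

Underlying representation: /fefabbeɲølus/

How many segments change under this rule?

3

/e/ harmonizes with /u/ ([+back]) → [ɤ]
/e/ harmonizes with /u/ ([+back]) → [ɤ]
/ø/ harmonizes with /u/ ([+back]) → [o]
3 segments change.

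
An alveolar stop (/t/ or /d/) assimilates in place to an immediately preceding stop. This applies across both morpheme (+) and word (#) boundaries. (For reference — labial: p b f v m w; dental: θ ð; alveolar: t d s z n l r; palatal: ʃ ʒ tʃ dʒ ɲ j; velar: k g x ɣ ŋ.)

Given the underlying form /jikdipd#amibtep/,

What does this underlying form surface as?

/d/ after /k/ (velar) → [g]
/d/ after /p/ (labial) → [b]
/t/ after /b/ (labial) → [p]

[jikgipb#amibpep]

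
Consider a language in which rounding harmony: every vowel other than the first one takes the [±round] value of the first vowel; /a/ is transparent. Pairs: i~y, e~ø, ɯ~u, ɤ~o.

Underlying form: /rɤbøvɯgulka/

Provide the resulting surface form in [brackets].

[rɤbevɯgɯlka]

/ø/ harmonizes with /ɤ/ ([-round]) → [e]
/u/ harmonizes with /ɤ/ ([-round]) → [ɯ]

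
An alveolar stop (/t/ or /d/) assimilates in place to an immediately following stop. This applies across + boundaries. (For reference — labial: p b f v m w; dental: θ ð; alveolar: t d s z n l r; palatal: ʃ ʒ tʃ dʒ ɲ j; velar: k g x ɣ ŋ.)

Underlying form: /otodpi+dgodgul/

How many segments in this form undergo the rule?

3

/d/ before /p/ (labial) → [b]
/d/ before /g/ (velar) → [g]
/d/ before /g/ (velar) → [g]
3 segments change.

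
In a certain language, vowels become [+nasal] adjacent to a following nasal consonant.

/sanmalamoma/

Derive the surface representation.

[sãnmalãmõma]

/a/ before nasal /n/ → [ã]
/a/ before nasal /m/ → [ã]
/o/ before nasal /m/ → [õ]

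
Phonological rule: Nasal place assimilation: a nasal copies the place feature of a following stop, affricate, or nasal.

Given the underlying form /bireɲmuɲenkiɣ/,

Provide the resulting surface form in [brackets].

[biremmuɲeŋkiɣ]

/ɲ/ before /m/ (labial) → [m]
/n/ before /k/ (velar) → [ŋ]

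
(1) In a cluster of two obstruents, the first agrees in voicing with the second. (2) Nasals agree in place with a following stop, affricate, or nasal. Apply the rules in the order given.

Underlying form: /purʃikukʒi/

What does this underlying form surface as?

[purʃikugʒi]

Rule 1: /k/ before /ʒ/ (voiced) → [g]
After rule 1: purʃikugʒi
Rule 2: no segment meets the rule's conditions; no change.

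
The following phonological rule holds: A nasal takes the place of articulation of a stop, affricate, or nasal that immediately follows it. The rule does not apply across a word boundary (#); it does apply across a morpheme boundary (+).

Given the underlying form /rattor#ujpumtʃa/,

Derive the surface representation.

/m/ before /tʃ/ (palatal) → [ɲ]

[rattor#ujpuɲtʃa]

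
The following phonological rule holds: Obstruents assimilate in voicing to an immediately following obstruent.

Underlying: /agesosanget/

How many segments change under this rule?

0

No segment meets the rule's conditions.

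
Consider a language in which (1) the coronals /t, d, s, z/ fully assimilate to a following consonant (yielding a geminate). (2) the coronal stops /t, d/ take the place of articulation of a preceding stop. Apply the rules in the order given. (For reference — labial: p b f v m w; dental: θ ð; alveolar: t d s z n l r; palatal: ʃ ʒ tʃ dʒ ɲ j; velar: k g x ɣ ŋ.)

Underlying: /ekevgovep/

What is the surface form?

[ekevgovep]

Rule 1: no segment meets the rule's conditions; no change.
After rule 1: ekevgovep
Rule 2: no segment meets the rule's conditions; no change.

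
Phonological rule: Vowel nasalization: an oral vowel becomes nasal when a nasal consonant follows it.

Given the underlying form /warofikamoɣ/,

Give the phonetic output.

[warofikãmoɣ]

/a/ before nasal /m/ → [ã]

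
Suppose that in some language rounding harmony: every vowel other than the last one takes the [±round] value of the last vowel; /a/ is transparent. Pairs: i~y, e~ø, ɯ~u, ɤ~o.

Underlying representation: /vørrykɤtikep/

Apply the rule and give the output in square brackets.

[verrikɤtikep]

/ø/ harmonizes with /e/ ([-round]) → [e]
/y/ harmonizes with /e/ ([-round]) → [i]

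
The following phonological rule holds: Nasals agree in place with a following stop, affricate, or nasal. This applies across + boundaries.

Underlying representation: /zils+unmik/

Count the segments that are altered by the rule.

/n/ before /m/ (labial) → [m]
1 segment changes.

1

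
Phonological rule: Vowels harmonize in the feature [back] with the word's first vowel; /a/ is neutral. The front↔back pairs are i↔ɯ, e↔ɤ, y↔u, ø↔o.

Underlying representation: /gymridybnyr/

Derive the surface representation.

no segment meets the rule's conditions; no change.

[gymridybnyr]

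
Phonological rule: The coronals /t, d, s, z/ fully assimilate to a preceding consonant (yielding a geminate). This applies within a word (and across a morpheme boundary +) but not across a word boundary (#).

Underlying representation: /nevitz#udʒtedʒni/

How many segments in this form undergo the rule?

2

/z/ after /t/ → [t] (total assimilation)
/t/ after /dʒ/ → [dʒ] (total assimilation)
2 segments change.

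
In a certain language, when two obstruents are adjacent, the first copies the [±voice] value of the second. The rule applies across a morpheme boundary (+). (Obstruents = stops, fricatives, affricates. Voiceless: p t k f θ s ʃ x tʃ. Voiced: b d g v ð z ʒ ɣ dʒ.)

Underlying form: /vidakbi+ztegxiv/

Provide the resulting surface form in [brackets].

/k/ before /b/ (voiced) → [g]
/z/ before /t/ (voiceless) → [s]
/g/ before /x/ (voiceless) → [k]

[vidagbi+stekxiv]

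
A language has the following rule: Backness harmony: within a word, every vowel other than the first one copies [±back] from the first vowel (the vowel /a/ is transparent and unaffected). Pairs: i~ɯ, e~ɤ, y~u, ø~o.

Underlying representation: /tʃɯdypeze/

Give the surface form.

/y/ harmonizes with /ɯ/ ([+back]) → [u]
/e/ harmonizes with /ɯ/ ([+back]) → [ɤ]
/e/ harmonizes with /ɯ/ ([+back]) → [ɤ]

[tʃɯdupɤzɤ]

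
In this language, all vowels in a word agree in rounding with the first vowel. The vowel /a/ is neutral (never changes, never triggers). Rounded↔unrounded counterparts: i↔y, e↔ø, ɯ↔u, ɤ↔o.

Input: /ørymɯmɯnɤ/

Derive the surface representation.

[ørymumuno]

/ɯ/ harmonizes with /ø/ ([+round]) → [u]
/ɯ/ harmonizes with /ø/ ([+round]) → [u]
/ɤ/ harmonizes with /ø/ ([+round]) → [o]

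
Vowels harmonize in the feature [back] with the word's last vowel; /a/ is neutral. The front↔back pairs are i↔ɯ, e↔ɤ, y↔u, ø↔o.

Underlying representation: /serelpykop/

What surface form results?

/e/ harmonizes with /o/ ([+back]) → [ɤ]
/e/ harmonizes with /o/ ([+back]) → [ɤ]
/y/ harmonizes with /o/ ([+back]) → [u]

[sɤrɤlpukop]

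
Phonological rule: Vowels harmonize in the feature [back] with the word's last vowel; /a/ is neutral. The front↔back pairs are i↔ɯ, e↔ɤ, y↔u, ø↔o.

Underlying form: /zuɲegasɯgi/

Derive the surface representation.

[zyɲegasigi]

/u/ harmonizes with /i/ ([-back]) → [y]
/ɯ/ harmonizes with /i/ ([-back]) → [i]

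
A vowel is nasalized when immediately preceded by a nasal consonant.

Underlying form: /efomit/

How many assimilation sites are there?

1

/i/ after nasal /m/ → [ĩ]
1 segment changes.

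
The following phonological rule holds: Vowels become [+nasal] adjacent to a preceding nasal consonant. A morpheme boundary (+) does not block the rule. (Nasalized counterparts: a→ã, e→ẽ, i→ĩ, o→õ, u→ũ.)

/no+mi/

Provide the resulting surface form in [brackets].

/o/ after nasal /n/ → [õ]
/i/ after nasal /m/ → [ĩ]

[nõ+mĩ]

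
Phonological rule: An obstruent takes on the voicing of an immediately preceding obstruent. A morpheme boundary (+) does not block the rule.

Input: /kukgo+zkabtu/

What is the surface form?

/g/ after /k/ (voiceless) → [k]
/k/ after /z/ (voiced) → [g]
/t/ after /b/ (voiced) → [d]

[kukko+zgabdu]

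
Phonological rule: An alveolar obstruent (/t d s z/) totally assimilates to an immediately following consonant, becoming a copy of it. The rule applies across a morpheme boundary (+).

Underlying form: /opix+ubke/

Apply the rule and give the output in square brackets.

[opix+ubke]

no segment meets the rule's conditions; no change.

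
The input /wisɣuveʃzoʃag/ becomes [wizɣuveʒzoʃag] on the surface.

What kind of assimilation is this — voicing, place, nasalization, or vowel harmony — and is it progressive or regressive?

/s/→[z] /ʃ/→[ʒ].
Each target copies a feature from the following segment, so the direction is regressive.

voicing assimilation, regressive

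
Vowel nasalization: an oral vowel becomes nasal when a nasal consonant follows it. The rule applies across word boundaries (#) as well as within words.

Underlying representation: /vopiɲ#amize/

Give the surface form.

[vopĩɲ#ãmize]

/i/ before nasal /ɲ/ → [ĩ]
/a/ before nasal /m/ → [ã]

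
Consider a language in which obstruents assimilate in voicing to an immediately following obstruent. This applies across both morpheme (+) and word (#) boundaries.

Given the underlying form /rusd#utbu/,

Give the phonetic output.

/s/ before /d/ (voiced) → [z]
/t/ before /b/ (voiced) → [d]

[ruzd#udbu]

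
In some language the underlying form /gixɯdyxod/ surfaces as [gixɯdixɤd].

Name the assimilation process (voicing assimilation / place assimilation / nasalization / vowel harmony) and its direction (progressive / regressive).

vowel harmony, progressive

/y/→[i] /o/→[ɤ].
Vowels agree with the first vowel, so the harmony is progressive.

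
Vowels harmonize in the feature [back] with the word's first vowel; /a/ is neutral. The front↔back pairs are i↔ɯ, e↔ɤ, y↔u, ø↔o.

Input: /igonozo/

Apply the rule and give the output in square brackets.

[igønøzø]

/o/ harmonizes with /i/ ([-back]) → [ø]
/o/ harmonizes with /i/ ([-back]) → [ø]
/o/ harmonizes with /i/ ([-back]) → [ø]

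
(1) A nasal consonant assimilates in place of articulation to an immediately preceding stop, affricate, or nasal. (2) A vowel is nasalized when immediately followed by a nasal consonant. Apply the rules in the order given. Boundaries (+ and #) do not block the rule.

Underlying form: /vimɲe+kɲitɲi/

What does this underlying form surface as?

Rule 1: /ɲ/ after /m/ (labial) → [m]
Rule 1: /ɲ/ after /k/ (velar) → [ŋ]
Rule 1: /ɲ/ after /t/ (alveolar) → [n]
After rule 1: vimme+kŋitni
Rule 2: /i/ before nasal /m/ → [ĩ]

[vĩmme+kŋitni]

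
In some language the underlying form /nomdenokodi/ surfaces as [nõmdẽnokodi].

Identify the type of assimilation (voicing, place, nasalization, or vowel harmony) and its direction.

nasalization, regressive

/o/→[õ] /e/→[ẽ].
Each target copies a feature from the following segment, so the direction is regressive.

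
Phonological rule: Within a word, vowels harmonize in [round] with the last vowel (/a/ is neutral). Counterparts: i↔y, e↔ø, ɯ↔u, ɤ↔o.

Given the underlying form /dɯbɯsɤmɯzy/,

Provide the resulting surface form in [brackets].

/ɯ/ harmonizes with /y/ ([+round]) → [u]
/ɯ/ harmonizes with /y/ ([+round]) → [u]
/ɤ/ harmonizes with /y/ ([+round]) → [o]
/ɯ/ harmonizes with /y/ ([+round]) → [u]

[dubusomuzy]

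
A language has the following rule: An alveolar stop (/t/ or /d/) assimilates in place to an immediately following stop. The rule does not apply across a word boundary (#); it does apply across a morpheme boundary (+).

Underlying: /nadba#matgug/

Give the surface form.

[nabba#makgug]

/d/ before /b/ (labial) → [b]
/t/ before /g/ (velar) → [k]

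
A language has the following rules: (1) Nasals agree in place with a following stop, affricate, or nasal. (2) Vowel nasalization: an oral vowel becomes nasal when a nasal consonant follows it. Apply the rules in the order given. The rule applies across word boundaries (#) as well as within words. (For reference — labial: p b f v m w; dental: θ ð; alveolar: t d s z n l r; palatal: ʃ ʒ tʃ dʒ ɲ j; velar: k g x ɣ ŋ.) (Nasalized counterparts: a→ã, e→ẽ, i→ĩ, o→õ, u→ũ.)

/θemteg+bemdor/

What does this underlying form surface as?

[θẽnteg+bẽndor]

Rule 1: /m/ before /t/ (alveolar) → [n]
Rule 1: /m/ before /d/ (alveolar) → [n]
After rule 1: θenteg+bendor
Rule 2: /e/ before nasal /n/ → [ẽ]
Rule 2: /e/ before nasal /n/ → [ẽ]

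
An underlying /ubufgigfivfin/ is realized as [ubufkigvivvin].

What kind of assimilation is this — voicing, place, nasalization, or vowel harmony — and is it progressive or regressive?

voicing assimilation, progressive

/g/→[k] /f/→[v] /f/→[v].
Each target copies a feature from the preceding segment, so the direction is progressive.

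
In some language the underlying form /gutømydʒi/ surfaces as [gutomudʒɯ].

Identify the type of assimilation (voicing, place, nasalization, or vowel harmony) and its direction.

vowel harmony, progressive

/ø/→[o] /y/→[u] /i/→[ɯ].
Vowels agree with the first vowel, so the harmony is progressive.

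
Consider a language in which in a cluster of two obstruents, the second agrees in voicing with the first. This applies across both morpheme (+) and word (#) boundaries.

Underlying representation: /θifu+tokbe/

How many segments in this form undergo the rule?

/b/ after /k/ (voiceless) → [p]
1 segment changes.

1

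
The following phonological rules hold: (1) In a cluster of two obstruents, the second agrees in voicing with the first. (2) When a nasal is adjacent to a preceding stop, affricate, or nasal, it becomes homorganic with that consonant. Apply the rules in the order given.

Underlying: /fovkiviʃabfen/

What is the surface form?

[fovgiviʃabven]

Rule 1: /k/ after /v/ (voiced) → [g]
Rule 1: /f/ after /b/ (voiced) → [v]
After rule 1: fovgiviʃabven
Rule 2: no segment meets the rule's conditions; no change.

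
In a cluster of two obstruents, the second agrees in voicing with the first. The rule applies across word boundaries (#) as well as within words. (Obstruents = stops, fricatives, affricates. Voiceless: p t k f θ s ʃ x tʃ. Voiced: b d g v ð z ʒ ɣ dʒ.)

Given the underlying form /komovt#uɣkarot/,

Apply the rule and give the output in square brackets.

/t/ after /v/ (voiced) → [d]
/k/ after /ɣ/ (voiced) → [g]

[komovd#uɣgarot]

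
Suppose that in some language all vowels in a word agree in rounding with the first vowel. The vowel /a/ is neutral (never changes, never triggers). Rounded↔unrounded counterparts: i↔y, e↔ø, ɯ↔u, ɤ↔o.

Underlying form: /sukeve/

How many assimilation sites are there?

/e/ harmonizes with /u/ ([+round]) → [ø]
/e/ harmonizes with /u/ ([+round]) → [ø]
2 segments change.

2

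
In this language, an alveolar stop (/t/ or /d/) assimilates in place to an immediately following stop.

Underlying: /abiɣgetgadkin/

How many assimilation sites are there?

/t/ before /g/ (velar) → [k]
/d/ before /k/ (velar) → [g]
2 segments change.

2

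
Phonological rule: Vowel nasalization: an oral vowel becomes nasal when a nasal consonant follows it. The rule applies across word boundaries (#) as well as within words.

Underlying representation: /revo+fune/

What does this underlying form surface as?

[revo+fũne]

/u/ before nasal /n/ → [ũ]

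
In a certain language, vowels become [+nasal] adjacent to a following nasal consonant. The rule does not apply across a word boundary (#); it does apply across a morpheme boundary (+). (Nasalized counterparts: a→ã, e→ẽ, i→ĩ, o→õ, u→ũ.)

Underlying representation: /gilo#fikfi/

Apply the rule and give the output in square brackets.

[gilo#fikfi]

no segment meets the rule's conditions; no change.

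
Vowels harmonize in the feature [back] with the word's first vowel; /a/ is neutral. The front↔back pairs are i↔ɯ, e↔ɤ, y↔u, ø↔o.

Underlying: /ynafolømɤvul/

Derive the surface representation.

/o/ harmonizes with /y/ ([-back]) → [ø]
/ɤ/ harmonizes with /y/ ([-back]) → [e]
/u/ harmonizes with /y/ ([-back]) → [y]

[ynafølømevyl]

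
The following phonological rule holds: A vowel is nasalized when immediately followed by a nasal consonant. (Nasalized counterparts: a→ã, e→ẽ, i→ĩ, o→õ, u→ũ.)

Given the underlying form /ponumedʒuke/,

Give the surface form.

[põnũmedʒuke]

/o/ before nasal /n/ → [õ]
/u/ before nasal /m/ → [ũ]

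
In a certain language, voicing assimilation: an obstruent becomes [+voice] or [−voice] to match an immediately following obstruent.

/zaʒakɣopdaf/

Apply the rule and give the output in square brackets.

[zaʒagɣobdaf]

/k/ before /ɣ/ (voiced) → [g]
/p/ before /d/ (voiced) → [b]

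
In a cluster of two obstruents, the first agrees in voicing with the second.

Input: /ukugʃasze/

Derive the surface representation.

[ukukʃazze]

/g/ before /ʃ/ (voiceless) → [k]
/s/ before /z/ (voiced) → [z]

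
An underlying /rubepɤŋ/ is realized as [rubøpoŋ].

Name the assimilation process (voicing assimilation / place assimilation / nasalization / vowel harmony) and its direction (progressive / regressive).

vowel harmony, progressive

/e/→[ø] /ɤ/→[o].
Vowels agree with the first vowel, so the harmony is progressive.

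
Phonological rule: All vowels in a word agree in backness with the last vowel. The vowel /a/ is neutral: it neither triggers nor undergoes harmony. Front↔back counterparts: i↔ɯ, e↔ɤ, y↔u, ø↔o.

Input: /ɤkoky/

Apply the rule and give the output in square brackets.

[ekøky]

/ɤ/ harmonizes with /y/ ([-back]) → [e]
/o/ harmonizes with /y/ ([-back]) → [ø]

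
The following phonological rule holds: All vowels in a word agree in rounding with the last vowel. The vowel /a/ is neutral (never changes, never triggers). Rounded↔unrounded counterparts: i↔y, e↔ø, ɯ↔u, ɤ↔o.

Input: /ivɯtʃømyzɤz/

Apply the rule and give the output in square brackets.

/ø/ harmonizes with /ɤ/ ([-round]) → [e]
/y/ harmonizes with /ɤ/ ([-round]) → [i]

[ivɯtʃemizɤz]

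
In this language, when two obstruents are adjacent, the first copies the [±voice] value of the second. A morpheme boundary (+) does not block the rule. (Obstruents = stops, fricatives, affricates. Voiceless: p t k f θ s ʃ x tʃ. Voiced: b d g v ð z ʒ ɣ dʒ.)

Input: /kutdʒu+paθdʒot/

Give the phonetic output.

/t/ before /dʒ/ (voiced) → [d]
/θ/ before /dʒ/ (voiced) → [ð]

[kuddʒu+paðdʒot]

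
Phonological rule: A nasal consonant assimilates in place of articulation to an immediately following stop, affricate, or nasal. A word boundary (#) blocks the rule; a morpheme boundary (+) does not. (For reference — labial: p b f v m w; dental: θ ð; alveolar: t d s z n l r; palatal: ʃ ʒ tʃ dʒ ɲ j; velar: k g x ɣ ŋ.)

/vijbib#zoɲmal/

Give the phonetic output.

[vijbib#zommal]

/ɲ/ before /m/ (labial) → [m]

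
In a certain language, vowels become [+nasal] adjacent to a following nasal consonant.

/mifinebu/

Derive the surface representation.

[mifĩnebu]

/i/ before nasal /n/ → [ĩ]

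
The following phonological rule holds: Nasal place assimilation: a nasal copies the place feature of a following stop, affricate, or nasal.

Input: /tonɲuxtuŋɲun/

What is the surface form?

/n/ before /ɲ/ (palatal) → [ɲ]
/ŋ/ before /ɲ/ (palatal) → [ɲ]

[toɲɲuxtuɲɲun]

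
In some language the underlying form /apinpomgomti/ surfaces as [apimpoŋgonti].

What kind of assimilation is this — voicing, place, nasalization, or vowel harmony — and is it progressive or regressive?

/n/→[m] /m/→[ŋ] /m/→[n].
Each target copies a feature from the following segment, so the direction is regressive.

place assimilation, regressive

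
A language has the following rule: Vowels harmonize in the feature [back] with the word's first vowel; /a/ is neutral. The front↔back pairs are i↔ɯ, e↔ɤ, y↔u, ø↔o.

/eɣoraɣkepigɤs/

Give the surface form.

[eɣøraɣkepiges]

/o/ harmonizes with /e/ ([-back]) → [ø]
/ɤ/ harmonizes with /e/ ([-back]) → [e]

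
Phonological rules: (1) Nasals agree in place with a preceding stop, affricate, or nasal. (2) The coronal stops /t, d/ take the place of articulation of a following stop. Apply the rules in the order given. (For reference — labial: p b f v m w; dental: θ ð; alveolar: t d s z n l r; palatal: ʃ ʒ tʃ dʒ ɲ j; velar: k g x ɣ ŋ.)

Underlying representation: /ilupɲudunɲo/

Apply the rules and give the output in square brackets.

Rule 1: /ɲ/ after /p/ (labial) → [m]
Rule 1: /ɲ/ after /n/ (alveolar) → [n]
After rule 1: ilupmudunno
Rule 2: no segment meets the rule's conditions; no change.

[ilupmudunno]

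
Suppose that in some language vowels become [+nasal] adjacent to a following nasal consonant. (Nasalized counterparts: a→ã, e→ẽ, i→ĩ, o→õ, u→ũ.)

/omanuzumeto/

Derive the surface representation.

/o/ before nasal /m/ → [õ]
/a/ before nasal /n/ → [ã]
/u/ before nasal /m/ → [ũ]

[õmãnuzũmeto]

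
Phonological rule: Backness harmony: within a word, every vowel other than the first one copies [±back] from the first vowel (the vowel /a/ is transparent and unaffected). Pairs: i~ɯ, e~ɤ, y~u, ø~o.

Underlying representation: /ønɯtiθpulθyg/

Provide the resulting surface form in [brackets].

[ønitiθpylθyg]

/ɯ/ harmonizes with /ø/ ([-back]) → [i]
/u/ harmonizes with /ø/ ([-back]) → [y]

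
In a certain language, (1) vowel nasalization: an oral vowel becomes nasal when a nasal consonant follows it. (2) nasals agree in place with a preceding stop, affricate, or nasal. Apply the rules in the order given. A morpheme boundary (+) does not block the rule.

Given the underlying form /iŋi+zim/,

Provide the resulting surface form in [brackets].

[ĩŋi+zĩm]

Rule 1: /i/ before nasal /ŋ/ → [ĩ]
Rule 1: /i/ before nasal /m/ → [ĩ]
After rule 1: ĩŋi+zĩm
Rule 2: no segment meets the rule's conditions; no change.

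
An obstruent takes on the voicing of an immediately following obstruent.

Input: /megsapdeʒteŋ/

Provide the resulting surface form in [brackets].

[meksabdeʃteŋ]

/g/ before /s/ (voiceless) → [k]
/p/ before /d/ (voiced) → [b]
/ʒ/ before /t/ (voiceless) → [ʃ]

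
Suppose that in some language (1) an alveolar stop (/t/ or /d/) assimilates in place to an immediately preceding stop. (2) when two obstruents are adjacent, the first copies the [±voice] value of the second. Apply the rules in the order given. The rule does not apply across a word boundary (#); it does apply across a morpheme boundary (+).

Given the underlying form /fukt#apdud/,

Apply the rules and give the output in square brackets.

[fukk#abbud]

Rule 1: /t/ after /k/ (velar) → [k]
Rule 1: /d/ after /p/ (labial) → [b]
After rule 1: fukk#apbud
Rule 2: /p/ before /b/ (voiced) → [b]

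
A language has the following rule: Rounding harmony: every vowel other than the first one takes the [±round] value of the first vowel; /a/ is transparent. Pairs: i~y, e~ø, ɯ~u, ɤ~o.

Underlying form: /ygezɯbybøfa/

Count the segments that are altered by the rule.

/e/ harmonizes with /y/ ([+round]) → [ø]
/ɯ/ harmonizes with /y/ ([+round]) → [u]
2 segments change.

2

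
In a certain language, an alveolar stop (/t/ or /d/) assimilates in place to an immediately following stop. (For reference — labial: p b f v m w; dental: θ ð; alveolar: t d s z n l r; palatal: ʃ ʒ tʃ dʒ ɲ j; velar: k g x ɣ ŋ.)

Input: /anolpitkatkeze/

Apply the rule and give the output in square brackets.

[anolpikkakkeze]

/t/ before /k/ (velar) → [k]
/t/ before /k/ (velar) → [k]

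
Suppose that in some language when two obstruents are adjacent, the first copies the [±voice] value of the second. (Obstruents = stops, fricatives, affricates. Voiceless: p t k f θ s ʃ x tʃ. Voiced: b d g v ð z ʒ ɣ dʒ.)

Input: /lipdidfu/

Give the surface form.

[libditfu]

/p/ before /d/ (voiced) → [b]
/d/ before /f/ (voiceless) → [t]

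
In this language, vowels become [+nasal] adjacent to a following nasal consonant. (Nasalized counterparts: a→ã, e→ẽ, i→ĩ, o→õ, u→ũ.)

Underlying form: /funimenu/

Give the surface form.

/u/ before nasal /n/ → [ũ]
/i/ before nasal /m/ → [ĩ]
/e/ before nasal /n/ → [ẽ]

[fũnĩmẽnu]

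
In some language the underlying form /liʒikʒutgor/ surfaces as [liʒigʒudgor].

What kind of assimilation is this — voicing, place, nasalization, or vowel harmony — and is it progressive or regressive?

/k/→[g] /t/→[d].
Each target copies a feature from the following segment, so the direction is regressive.

voicing assimilation, regressive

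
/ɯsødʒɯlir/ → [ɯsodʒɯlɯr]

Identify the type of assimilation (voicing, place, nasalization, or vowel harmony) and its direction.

/ø/→[o] /i/→[ɯ].
Vowels agree with the first vowel, so the harmony is progressive.

vowel harmony, progressive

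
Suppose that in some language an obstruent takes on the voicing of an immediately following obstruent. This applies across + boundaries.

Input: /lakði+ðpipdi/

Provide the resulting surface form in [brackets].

[lagði+θpibdi]

/k/ before /ð/ (voiced) → [g]
/ð/ before /p/ (voiceless) → [θ]
/p/ before /d/ (voiced) → [b]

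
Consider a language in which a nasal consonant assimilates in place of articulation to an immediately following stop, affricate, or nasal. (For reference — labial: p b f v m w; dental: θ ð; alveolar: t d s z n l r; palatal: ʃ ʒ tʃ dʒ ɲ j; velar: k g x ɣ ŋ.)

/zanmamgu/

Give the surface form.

[zammaŋgu]

/n/ before /m/ (labial) → [m]
/m/ before /g/ (velar) → [ŋ]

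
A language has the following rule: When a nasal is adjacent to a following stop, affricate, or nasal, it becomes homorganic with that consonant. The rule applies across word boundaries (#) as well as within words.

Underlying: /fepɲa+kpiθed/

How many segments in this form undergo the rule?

0

No segment meets the rule's conditions.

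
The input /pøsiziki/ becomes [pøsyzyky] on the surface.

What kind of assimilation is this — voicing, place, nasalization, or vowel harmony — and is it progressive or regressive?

vowel harmony, progressive

/i/→[y] /i/→[y] /i/→[y].
Vowels agree with the first vowel, so the harmony is progressive.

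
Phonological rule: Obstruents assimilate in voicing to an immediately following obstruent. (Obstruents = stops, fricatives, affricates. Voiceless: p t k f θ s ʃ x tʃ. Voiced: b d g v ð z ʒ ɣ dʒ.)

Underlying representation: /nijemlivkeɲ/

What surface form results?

/v/ before /k/ (voiceless) → [f]

[nijemlifkeɲ]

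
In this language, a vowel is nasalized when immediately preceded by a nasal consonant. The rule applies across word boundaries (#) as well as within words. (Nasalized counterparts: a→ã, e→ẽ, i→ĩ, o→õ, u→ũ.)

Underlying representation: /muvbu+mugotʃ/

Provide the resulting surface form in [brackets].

[mũvbu+mũgotʃ]

/u/ after nasal /m/ → [ũ]
/u/ after nasal /m/ → [ũ]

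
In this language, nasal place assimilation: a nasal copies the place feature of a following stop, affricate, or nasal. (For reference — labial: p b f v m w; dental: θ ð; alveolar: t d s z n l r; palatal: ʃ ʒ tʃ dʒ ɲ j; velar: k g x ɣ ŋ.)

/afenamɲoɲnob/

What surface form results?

/m/ before /ɲ/ (palatal) → [ɲ]
/ɲ/ before /n/ (alveolar) → [n]

[afenaɲɲonnob]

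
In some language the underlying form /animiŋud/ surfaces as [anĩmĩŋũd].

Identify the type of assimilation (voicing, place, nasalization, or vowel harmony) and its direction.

nasalization, progressive

/i/→[ĩ] /i/→[ĩ] /u/→[ũ].
Each target copies a feature from the preceding segment, so the direction is progressive.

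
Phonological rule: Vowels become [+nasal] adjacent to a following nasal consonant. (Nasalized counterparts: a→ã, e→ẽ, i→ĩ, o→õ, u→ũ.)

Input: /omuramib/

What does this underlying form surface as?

[õmurãmib]

/o/ before nasal /m/ → [õ]
/a/ before nasal /m/ → [ã]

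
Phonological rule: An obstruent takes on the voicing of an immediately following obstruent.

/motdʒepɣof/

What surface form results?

/t/ before /dʒ/ (voiced) → [d]
/p/ before /ɣ/ (voiced) → [b]

[moddʒebɣof]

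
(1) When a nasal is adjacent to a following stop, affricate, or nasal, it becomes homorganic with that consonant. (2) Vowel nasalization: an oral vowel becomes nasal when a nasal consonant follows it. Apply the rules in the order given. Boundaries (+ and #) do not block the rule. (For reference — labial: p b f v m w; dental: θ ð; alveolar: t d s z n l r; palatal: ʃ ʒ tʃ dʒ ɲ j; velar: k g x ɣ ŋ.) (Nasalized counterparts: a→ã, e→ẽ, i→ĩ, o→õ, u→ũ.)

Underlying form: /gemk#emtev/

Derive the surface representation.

Rule 1: /m/ before /k/ (velar) → [ŋ]
Rule 1: /m/ before /t/ (alveolar) → [n]
After rule 1: geŋk#entev
Rule 2: /e/ before nasal /ŋ/ → [ẽ]
Rule 2: /e/ before nasal /n/ → [ẽ]

[gẽŋk#ẽntev]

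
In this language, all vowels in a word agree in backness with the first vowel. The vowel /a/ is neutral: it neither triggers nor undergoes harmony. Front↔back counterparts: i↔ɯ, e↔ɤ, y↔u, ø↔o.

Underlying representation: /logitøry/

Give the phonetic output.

[logɯtoru]

/i/ harmonizes with /o/ ([+back]) → [ɯ]
/ø/ harmonizes with /o/ ([+back]) → [o]
/y/ harmonizes with /o/ ([+back]) → [u]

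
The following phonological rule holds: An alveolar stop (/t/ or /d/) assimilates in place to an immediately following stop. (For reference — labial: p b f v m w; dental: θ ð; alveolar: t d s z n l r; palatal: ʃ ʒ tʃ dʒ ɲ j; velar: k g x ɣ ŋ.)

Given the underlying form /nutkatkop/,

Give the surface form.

[nukkakkop]

/t/ before /k/ (velar) → [k]
/t/ before /k/ (velar) → [k]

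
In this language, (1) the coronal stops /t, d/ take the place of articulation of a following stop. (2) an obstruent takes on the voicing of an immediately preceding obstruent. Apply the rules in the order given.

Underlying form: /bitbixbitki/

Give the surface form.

[bippixpikki]

Rule 1: /t/ before /b/ (labial) → [p]
Rule 1: /t/ before /k/ (velar) → [k]
After rule 1: bipbixbikki
Rule 2: /b/ after /p/ (voiceless) → [p]
Rule 2: /b/ after /x/ (voiceless) → [p]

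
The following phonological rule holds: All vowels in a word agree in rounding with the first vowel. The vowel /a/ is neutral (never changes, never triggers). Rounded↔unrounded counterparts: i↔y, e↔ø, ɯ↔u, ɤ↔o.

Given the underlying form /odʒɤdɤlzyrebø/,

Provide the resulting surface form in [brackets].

[odʒodolzyrøbø]

/ɤ/ harmonizes with /o/ ([+round]) → [o]
/ɤ/ harmonizes with /o/ ([+round]) → [o]
/e/ harmonizes with /o/ ([+round]) → [ø]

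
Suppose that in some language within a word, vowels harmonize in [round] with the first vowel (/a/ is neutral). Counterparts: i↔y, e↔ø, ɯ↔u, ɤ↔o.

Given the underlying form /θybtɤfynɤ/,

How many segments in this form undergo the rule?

2

/ɤ/ harmonizes with /y/ ([+round]) → [o]
/ɤ/ harmonizes with /y/ ([+round]) → [o]
2 segments change.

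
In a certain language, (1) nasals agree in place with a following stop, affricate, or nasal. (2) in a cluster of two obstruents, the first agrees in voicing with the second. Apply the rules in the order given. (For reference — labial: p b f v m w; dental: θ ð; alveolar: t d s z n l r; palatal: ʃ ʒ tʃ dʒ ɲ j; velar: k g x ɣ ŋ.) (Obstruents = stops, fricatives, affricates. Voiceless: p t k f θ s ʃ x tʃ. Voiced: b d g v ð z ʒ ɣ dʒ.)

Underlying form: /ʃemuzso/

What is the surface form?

Rule 1: no segment meets the rule's conditions; no change.
After rule 1: ʃemuzso
Rule 2: /z/ before /s/ (voiceless) → [s]

[ʃemusso]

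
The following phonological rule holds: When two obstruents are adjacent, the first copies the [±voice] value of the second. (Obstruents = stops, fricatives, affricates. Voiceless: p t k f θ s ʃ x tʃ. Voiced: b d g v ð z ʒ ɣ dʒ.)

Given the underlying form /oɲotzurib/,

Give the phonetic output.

[oɲodzurib]

/t/ before /z/ (voiced) → [d]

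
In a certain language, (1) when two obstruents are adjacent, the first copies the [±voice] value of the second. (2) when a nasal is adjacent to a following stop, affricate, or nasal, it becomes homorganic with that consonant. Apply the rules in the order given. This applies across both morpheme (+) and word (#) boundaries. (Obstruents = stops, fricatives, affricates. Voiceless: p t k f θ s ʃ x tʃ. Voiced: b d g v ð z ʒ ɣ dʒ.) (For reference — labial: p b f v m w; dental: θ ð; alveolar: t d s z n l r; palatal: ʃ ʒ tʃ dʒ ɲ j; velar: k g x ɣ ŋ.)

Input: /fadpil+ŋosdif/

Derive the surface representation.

Rule 1: /d/ before /p/ (voiceless) → [t]
Rule 1: /s/ before /d/ (voiced) → [z]
After rule 1: fatpil+ŋozdif
Rule 2: no segment meets the rule's conditions; no change.

[fatpil+ŋozdif]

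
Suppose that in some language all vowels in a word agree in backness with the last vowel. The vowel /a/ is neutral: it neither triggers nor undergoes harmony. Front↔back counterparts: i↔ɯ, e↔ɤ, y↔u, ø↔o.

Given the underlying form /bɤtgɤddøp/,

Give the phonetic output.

[betgeddøp]

/ɤ/ harmonizes with /ø/ ([-back]) → [e]
/ɤ/ harmonizes with /ø/ ([-back]) → [e]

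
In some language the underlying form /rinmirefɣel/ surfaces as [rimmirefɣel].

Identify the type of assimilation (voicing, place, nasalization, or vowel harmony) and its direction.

place assimilation, regressive

/n/→[m].
Each target copies a feature from the following segment, so the direction is regressive.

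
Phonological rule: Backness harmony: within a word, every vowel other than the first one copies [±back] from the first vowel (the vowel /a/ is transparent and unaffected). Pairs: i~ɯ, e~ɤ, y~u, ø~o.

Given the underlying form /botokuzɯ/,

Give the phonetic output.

[botokuzɯ]

no segment meets the rule's conditions; no change.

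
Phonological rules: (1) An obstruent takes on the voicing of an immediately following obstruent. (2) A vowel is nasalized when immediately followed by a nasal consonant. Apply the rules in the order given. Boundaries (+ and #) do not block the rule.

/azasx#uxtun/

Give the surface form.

Rule 1: no segment meets the rule's conditions; no change.
After rule 1: azasx#uxtun
Rule 2: /u/ before nasal /n/ → [ũ]

[azasx#uxtũn]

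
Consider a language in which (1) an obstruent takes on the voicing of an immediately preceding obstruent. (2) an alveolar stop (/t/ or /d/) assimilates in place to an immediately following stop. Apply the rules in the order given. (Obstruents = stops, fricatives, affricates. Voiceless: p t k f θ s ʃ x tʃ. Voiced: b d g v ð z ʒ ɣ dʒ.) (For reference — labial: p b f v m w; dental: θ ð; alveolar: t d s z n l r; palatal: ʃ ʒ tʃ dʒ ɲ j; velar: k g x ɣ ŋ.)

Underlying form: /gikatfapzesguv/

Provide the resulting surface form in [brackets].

[gikatfapseskuv]

Rule 1: /z/ after /p/ (voiceless) → [s]
Rule 1: /g/ after /s/ (voiceless) → [k]
After rule 1: gikatfapseskuv
Rule 2: no segment meets the rule's conditions; no change.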